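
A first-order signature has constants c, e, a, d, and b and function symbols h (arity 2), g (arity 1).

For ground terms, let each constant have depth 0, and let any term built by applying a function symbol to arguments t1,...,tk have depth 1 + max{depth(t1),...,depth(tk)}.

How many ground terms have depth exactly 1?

30

Let N_k count ground terms of depth at most k. Each non-constant term of depth ≤ k is some function symbol applied to depth-≤(k−1) arguments, giving N_k = 5 + N_{k-1}^2 + N_{k-1}.
N_0 = 5
N_1 = 5 + 5^2 + 5 = 35
Terms of depth exactly 1: N_1 − N_0 = 35 − 5 = 30.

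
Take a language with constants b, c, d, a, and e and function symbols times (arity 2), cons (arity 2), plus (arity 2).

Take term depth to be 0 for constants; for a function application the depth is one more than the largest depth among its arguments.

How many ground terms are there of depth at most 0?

Let N_k = |{terms of depth ≤ k}|. Then N_0 = 5 and N_k = 5 + N_{k-1}^2 + N_{k-1}^2 + N_{k-1}^2 for k ≥ 1 (one summand per function symbol, arity giving the exponent).
N_0 = 5

5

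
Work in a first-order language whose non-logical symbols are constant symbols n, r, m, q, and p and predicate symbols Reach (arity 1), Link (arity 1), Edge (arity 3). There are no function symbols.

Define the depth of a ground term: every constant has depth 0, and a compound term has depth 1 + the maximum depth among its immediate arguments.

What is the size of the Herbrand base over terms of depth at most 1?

135

First count ground terms of depth ≤ 1.
With no function symbols every ground term is a constant, so there are exactly 5 ground terms at every depth bound.
N_0 = 5
N_1 = 5
Explicitly: n, r, m, q, p.
So |H| = 5.
Each predicate of arity r yields |H|^r ground atoms (one per choice of an r-tuple from H):
  Reach: 5;  Link: 5;  Edge: 5^3 = 125
Total ground atoms: 5 + 5 + 125 = 135.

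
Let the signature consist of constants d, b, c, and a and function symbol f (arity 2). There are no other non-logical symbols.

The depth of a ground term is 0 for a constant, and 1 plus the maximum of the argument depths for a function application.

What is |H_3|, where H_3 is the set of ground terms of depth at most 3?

163220

Write N_k for the number of ground terms of depth ≤ k. A term of depth ≤ k is either a constant or a function symbol applied to arguments of depth ≤ k−1, so N_k = 4 + N_{k-1}^2.
N_0 = 4
N_1 = 4 + 4^2 = 20
N_2 = 4 + 20^2 = 404
N_3 = 4 + 404^2 = 163220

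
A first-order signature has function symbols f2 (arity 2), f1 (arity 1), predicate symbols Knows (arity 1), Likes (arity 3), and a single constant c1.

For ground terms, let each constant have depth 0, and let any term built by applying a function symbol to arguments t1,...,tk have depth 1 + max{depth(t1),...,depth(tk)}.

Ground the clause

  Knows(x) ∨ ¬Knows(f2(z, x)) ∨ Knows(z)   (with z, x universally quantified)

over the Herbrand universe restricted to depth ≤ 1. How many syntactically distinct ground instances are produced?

Ground terms of depth ≤ 1:
  Let N_k count ground terms of depth at most k. Each non-constant term of depth ≤ k is some function symbol applied to depth-≤(k−1) arguments, giving N_k = 1 + N_{k-1}^2 + N_{k-1}.
  N_0 = 1
  N_1 = 1 + 1^2 + 1 = 3
So there are 3 ground terms available for substitution.
The clause has 2 distinct variables (z, x), each appearing in the body. In the free term algebra distinct substitutions yield syntactically distinct ground instances.
Number of ground instances = 3^2 = 9.

9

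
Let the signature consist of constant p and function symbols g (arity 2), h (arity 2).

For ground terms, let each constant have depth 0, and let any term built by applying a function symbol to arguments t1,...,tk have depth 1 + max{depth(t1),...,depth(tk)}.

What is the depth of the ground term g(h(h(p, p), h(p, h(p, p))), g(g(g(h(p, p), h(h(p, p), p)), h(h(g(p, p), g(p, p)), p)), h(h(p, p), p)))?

depth(h(p, p)) = 1 + max(0, 0) = 1
depth(h(p, h(p, p))) = 1 + max(0, 1) = 2
depth(h(h(p, p), h(p, h(p, p)))) = 1 + max(1, 2) = 3
depth(h(h(p, p), p)) = 1 + max(1, 0) = 2
depth(g(h(p, p), h(h(p, p), p))) = 1 + max(1, 2) = 3
depth(g(p, p)) = 1 + max(0, 0) = 1
depth(h(g(p, p), g(p, p))) = 1 + max(1, 1) = 2
depth(h(h(g(p, p), g(p, p)), p)) = 1 + max(2, 0) = 3
depth(g(g(h(p, p), h(h(p, p), p)), h(h(g(p, p), g(p, p)), p))) = 1 + max(3, 3) = 4
depth(g(g(g(h(p, p), h(h(p, p), p)), h(h(g(p, p), g(p, p)), p)), h(h(p, p), p))) = 1 + max(4, 2) = 5
depth(g(h(h(p, p), h(p, h(p, p))), g(g(g(h(p, p), h(h(p, p), p)), h(h(g(p, p), g(p, p)), p)), h(h(p, p), p)))) = 1 + max(3, 5) = 6

6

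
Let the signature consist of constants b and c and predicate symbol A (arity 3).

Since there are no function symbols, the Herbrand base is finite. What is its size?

8

With no function symbols, the Herbrand universe is just the 2 constants.
Ground atoms per predicate: A: 2^3 = 8.
Herbrand base size = 8 = 8.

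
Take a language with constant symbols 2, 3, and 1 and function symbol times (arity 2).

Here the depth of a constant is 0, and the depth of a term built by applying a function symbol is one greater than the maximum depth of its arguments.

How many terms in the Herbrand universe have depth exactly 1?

9

Count level by level. With function symbols times/2, the terms of depth ≤ k are the 3 constants together with each function applied to depth-≤(k−1) tuples, so N_k = 3 + N_{k-1}^2.
N_0 = 3
N_1 = 3 + 3^2 = 12
Terms of depth exactly 1: N_1 − N_0 = 12 − 3 = 9.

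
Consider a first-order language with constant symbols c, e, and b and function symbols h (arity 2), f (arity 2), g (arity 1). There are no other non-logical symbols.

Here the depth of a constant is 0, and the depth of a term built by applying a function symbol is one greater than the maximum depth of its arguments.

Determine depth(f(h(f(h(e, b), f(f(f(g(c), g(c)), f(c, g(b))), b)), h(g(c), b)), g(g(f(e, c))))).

depth(h(e, b)) = 1 + max(0, 0) = 1
depth(g(c)) = 1 + depth(c) = 1 + 0 = 1
depth(f(g(c), g(c))) = 1 + max(1, 1) = 2
depth(g(b)) = 1 + depth(b) = 1 + 0 = 1
depth(f(c, g(b))) = 1 + max(0, 1) = 2
depth(f(f(g(c), g(c)), f(c, g(b)))) = 1 + max(2, 2) = 3
depth(f(f(f(g(c), g(c)), f(c, g(b))), b)) = 1 + max(3, 0) = 4
depth(f(h(e, b), f(f(f(g(c), g(c)), f(c, g(b))), b))) = 1 + max(1, 4) = 5
depth(h(g(c), b)) = 1 + max(1, 0) = 2
depth(h(f(h(e, b), f(f(f(g(c), g(c)), f(c, g(b))), b)), h(g(c), b))) = 1 + max(5, 2) = 6
depth(f(e, c)) = 1 + max(0, 0) = 1
depth(g(f(e, c))) = 1 + depth(f(e, c)) = 1 + 1 = 2
depth(g(g(f(e, c)))) = 1 + depth(g(f(e, c))) = 1 + 2 = 3
depth(f(h(f(h(e, b), f(f(f(g(c), g(c)), f(c, g(b))), b)), h(g(c), b)), g(g(f(e, c))))) = 1 + max(6, 3) = 7

7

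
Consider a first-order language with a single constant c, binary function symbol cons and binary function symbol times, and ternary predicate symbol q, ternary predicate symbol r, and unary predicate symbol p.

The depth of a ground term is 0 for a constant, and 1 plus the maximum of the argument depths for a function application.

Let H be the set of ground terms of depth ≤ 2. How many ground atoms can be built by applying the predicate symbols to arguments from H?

13737

First count ground terms of depth ≤ 2.
Let N_k count ground terms of depth at most k. Each non-constant term of depth ≤ k is some function symbol applied to depth-≤(k−1) arguments, giving N_k = 1 + N_{k-1}^2 + N_{k-1}^2.
N_0 = 1
N_1 = 1 + 1^2 + 1^2 = 3
N_2 = 1 + 3^2 + 3^2 = 19
So |H| = 19.
A ground atom is a predicate applied to a tuple of terms from H, so the count is the sum over predicates of |H|^arity:
  q: 19^3 = 6859;  r: 19^3 = 6859;  p: 19
Total ground atoms: 6859 + 6859 + 19 = 13737.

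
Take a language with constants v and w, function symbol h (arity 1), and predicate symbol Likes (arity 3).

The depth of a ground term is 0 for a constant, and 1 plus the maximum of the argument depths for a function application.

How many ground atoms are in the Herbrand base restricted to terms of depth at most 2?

First count ground terms of depth ≤ 2.
Let N_k = |{terms of depth ≤ k}|. Then N_0 = 2 and N_k = 2 + N_{k-1} for k ≥ 1 (one summand per function symbol, arity giving the exponent).
N_0 = 2
N_1 = 2 + 2 = 4
N_2 = 2 + 4 = 6
So |H| = 6.
Each predicate of arity r yields |H|^r ground atoms (one per choice of an r-tuple from H):
  Likes: 6^3 = 216
Total ground atoms: 216.

216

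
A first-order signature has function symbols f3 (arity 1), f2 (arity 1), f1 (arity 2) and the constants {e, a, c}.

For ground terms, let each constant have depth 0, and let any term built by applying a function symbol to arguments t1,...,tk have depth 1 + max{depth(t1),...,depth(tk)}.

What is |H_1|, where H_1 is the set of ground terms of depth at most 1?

Write N_k for the number of ground terms of depth ≤ k. A term of depth ≤ k is either a constant or a function symbol applied to arguments of depth ≤ k−1, so N_k = 3 + N_{k-1} + N_{k-1} + N_{k-1}^2.
N_0 = 3
N_1 = 3 + 3 + 3 + 3^2 = 18

18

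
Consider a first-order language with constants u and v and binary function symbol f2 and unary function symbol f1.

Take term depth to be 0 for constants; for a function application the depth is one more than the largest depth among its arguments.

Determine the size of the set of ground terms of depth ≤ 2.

Write N_k for the number of ground terms of depth ≤ k. A term of depth ≤ k is either a constant or a function symbol applied to arguments of depth ≤ k−1, so N_k = 2 + N_{k-1}^2 + N_{k-1}.
N_0 = 2
N_1 = 2 + 2^2 + 2 = 8
N_2 = 2 + 8^2 + 8 = 74

74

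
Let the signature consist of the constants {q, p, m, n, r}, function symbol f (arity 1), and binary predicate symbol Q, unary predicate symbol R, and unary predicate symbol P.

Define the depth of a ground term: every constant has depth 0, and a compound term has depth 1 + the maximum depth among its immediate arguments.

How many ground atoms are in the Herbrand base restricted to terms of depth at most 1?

First count ground terms of depth ≤ 1.
Let N_k = |{terms of depth ≤ k}|. Then N_0 = 5 and N_k = 5 + N_{k-1} for k ≥ 1 (one summand per function symbol, arity giving the exponent).
N_0 = 5
N_1 = 5 + 5 = 10
Explicitly: q, p, m, n, r, f(q), f(p), f(m), f(n), f(r).
So |H| = 10.
Ground atoms are formed by filling each argument slot of a predicate with a term from H, so an r-ary predicate gives |H|^r atoms:
  Q: 10^2 = 100;  R: 10;  P: 10
Total ground atoms: 100 + 10 + 10 = 120.

120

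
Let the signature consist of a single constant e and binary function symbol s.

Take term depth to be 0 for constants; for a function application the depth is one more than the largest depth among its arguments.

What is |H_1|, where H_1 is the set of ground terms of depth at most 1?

Let N_k = |{terms of depth ≤ k}|. Then N_0 = 1 and N_k = 1 + N_{k-1}^2 for k ≥ 1 (one summand per function symbol, arity giving the exponent).
N_0 = 1
N_1 = 1 + 1^2 = 2

2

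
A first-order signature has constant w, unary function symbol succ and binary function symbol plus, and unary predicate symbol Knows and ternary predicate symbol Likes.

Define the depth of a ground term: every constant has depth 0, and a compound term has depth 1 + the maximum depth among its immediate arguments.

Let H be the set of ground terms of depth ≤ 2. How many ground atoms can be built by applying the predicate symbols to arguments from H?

2210

First count ground terms of depth ≤ 2.
Write N_k for the number of ground terms of depth ≤ k. A term of depth ≤ k is either a constant or a function symbol applied to arguments of depth ≤ k−1, so N_k = 1 + N_{k-1} + N_{k-1}^2.
N_0 = 1
N_1 = 1 + 1 + 1^2 = 3
N_2 = 1 + 3 + 3^2 = 13
So |H| = 13.
Each predicate of arity r yields |H|^r ground atoms (one per choice of an r-tuple from H):
  Knows: 13;  Likes: 13^3 = 2197
Total ground atoms: 13 + 2197 = 2210.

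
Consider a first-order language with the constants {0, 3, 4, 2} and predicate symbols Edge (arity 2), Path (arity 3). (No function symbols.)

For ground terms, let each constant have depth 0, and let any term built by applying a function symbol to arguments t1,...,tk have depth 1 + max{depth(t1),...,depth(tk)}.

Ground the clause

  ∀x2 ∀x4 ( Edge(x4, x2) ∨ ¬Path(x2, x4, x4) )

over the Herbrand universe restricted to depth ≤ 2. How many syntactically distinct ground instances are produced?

16

Ground terms of depth ≤ 2:
  With no function symbols every ground term is a constant, so there are exactly 4 ground terms at every depth bound.
  N_0 = 4
  N_1 = 4
  N_2 = 4
So there are 4 ground terms available for substitution.
The clause has 2 distinct variables (x2, x4), each appearing in the body. In the free term algebra distinct substitutions yield syntactically distinct ground instances.
Number of ground instances = 4^2 = 16.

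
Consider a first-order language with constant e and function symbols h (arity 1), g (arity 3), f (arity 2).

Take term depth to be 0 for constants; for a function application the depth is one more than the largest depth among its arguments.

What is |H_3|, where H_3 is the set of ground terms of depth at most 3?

621436

Count level by level. With function symbols h/1, g/3, f/2, the terms of depth ≤ k are the 1 constant together with each function applied to depth-≤(k−1) tuples, so N_k = 1 + N_{k-1} + N_{k-1}^3 + N_{k-1}^2.
N_0 = 1
N_1 = 1 + 1 + 1^3 + 1^2 = 4
N_2 = 1 + 4 + 4^3 + 4^2 = 85
N_3 = 1 + 85 + 85^3 + 85^2 = 621436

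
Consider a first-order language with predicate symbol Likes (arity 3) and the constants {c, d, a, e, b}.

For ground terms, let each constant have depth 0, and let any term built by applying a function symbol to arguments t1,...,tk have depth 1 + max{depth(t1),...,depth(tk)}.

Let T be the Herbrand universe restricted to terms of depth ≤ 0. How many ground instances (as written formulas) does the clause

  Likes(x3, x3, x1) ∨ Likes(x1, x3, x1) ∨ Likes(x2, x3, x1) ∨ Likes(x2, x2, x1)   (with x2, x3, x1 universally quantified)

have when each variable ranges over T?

Ground terms of depth ≤ 0:
  With no function symbols every ground term is a constant, so there are exactly 5 ground terms at every depth bound.
  N_0 = 5
  Explicitly: c, d, a, e, b.
So there are 5 ground terms available for substitution.
The clause has 3 distinct variables (x2, x3, x1), each appearing in the body. In the free term algebra distinct substitutions yield syntactically distinct ground instances.
Number of ground instances = 5^3 = 125.

125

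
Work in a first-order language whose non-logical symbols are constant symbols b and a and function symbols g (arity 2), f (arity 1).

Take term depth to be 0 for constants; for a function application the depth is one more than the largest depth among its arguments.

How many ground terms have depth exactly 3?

5478

Count level by level. With function symbols g/2, f/1, the terms of depth ≤ k are the 2 constants together with each function applied to depth-≤(k−1) tuples, so N_k = 2 + N_{k-1}^2 + N_{k-1}.
N_0 = 2
N_1 = 2 + 2^2 + 2 = 8
N_2 = 2 + 8^2 + 8 = 74
N_3 = 2 + 74^2 + 74 = 5552
Terms of depth exactly 3: N_3 − N_2 = 5552 − 74 = 5478.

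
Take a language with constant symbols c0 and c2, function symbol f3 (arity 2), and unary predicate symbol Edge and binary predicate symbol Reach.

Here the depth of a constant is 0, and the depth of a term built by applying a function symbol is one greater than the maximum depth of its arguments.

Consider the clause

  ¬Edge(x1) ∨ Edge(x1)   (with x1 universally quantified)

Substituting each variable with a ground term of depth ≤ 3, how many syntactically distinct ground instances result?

1446

Ground terms of depth ≤ 3:
  Write N_k for the number of ground terms of depth ≤ k. A term of depth ≤ k is either a constant or a function symbol applied to arguments of depth ≤ k−1, so N_k = 2 + N_{k-1}^2.
  N_0 = 2
  N_1 = 2 + 2^2 = 6
  N_2 = 2 + 6^2 = 38
  N_3 = 2 + 38^2 = 1446
So there are 1446 ground terms available for substitution.
The body mentions the single quantified variable x1; since ground terms form a free algebra, no two substitutions collapse to the same formula.
Number of ground instances = 1446.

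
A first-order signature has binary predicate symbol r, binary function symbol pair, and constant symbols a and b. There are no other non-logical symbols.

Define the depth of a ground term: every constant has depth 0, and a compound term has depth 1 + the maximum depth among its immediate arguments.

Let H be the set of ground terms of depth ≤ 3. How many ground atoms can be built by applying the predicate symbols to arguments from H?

First count ground terms of depth ≤ 3.
Count level by level. With function symbols pair/2, the terms of depth ≤ k are the 2 constants together with each function applied to depth-≤(k−1) tuples, so N_k = 2 + N_{k-1}^2.
N_0 = 2
N_1 = 2 + 2^2 = 6
N_2 = 2 + 6^2 = 38
N_3 = 2 + 38^2 = 1446
So |H| = 1446.
Ground atoms are formed by filling each argument slot of a predicate with a term from H, so an r-ary predicate gives |H|^r atoms:
  r: 1446^2 = 2090916
Total ground atoms: 2090916.

2090916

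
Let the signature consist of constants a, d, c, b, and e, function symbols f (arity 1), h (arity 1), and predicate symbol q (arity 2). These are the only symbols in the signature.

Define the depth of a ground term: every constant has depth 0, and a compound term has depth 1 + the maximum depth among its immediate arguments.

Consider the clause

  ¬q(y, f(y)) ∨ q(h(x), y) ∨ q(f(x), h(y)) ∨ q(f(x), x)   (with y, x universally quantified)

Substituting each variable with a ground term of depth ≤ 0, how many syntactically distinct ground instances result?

25

Ground terms of depth ≤ 0:
  Write N_k for the number of ground terms of depth ≤ k. A term of depth ≤ k is either a constant or a function symbol applied to arguments of depth ≤ k−1, so N_k = 5 + N_{k-1} + N_{k-1}.
  N_0 = 5
  Explicitly: a, d, c, b, e.
So there are 5 ground terms available for substitution.
The body mentions every one of the 2 quantified variables; since ground terms form a free algebra, no two substitutions collapse to the same formula.
Number of ground instances = 5^2 = 25.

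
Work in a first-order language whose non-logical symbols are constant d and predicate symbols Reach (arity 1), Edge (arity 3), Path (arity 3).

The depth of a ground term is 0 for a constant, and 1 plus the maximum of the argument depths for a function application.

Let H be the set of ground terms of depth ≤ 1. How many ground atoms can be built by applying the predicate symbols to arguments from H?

First count ground terms of depth ≤ 1.
With no function symbols every ground term is a constant, so there is exactly 1 ground term at every depth bound.
N_0 = 1
N_1 = 1
So |H| = 1.
For each predicate symbol, the number of ground atoms is |H| raised to its arity; summing:
  Reach: 1;  Edge: 1^3 = 1;  Path: 1^3 = 1
Total ground atoms: 1 + 1 + 1 = 3.

3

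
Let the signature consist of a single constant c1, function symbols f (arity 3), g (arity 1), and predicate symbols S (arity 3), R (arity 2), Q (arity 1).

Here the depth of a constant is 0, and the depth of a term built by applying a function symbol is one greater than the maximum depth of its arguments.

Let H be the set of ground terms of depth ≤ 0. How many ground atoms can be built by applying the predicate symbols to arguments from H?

3

First count ground terms of depth ≤ 0.
If N_k denotes the number of depth-≤k ground terms, the 1 constant gives N_0 = 1, and each function symbol of arity r contributes N_{k-1}^r new terms at level k: N_k = 1 + N_{k-1}^3 + N_{k-1}.
N_0 = 1
Explicitly: c1.
So |H| = 1.
Ground atoms are formed by filling each argument slot of a predicate with a term from H, so an r-ary predicate gives |H|^r atoms:
  S: 1^3 = 1;  R: 1^2 = 1;  Q: 1
Total ground atoms: 1 + 1 + 1 = 3.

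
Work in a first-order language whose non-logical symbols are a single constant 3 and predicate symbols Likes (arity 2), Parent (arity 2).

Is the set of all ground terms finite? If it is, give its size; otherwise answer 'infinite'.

There are no function symbols, so the only ground term is the single constant.
The Herbrand universe is {3}, finite with 1 element.

1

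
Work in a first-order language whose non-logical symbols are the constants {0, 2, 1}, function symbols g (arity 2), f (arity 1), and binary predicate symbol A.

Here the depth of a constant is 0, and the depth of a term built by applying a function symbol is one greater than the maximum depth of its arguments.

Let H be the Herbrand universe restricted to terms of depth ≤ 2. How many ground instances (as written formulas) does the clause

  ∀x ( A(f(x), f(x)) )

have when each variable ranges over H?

243

Ground terms of depth ≤ 2:
  Let N_k = |{terms of depth ≤ k}|. Then N_0 = 3 and N_k = 3 + N_{k-1}^2 + N_{k-1} for k ≥ 1 (one summand per function symbol, arity giving the exponent).
  N_0 = 3
  N_1 = 3 + 3^2 + 3 = 15
  N_2 = 3 + 15^2 + 15 = 243
So there are 243 ground terms available for substitution.
The clause has 1 distinct variable (x), which appears in the body. In the free term algebra distinct substitutions yield syntactically distinct ground instances.
Number of ground instances = 243.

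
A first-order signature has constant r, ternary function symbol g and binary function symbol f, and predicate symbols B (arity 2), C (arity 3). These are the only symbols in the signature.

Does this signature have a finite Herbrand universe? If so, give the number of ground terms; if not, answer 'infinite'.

infinite

The signature has at least one function symbol (g, arity 3) and at least one constant (r).
Iterating g gives infinitely many distinct ground terms: r, g(r, r, r), g(g(r, r, r), g(r, r, r), g(r, r, r)), ...
So the Herbrand universe is infinite.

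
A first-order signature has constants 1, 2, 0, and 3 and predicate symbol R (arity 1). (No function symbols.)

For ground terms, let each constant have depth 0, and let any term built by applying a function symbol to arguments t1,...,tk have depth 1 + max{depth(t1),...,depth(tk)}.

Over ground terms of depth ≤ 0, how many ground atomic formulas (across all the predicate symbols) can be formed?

First count ground terms of depth ≤ 0.
With no function symbols every ground term is a constant, so there are exactly 4 ground terms at every depth bound.
N_0 = 4
So |H| = 4.
Ground atoms are formed by filling each argument slot of a predicate with a term from H, so an r-ary predicate gives |H|^r atoms:
  R: 4
Total ground atoms: 4.

4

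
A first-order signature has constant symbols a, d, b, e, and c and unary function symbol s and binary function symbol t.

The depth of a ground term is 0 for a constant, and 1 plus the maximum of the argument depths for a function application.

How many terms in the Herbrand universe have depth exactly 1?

If N_k denotes the number of depth-≤k ground terms, the 5 constants give N_0 = 5, and each function symbol of arity r contributes N_{k-1}^r new terms at level k: N_k = 5 + N_{k-1} + N_{k-1}^2.
N_0 = 5
N_1 = 5 + 5 + 5^2 = 35
Terms of depth exactly 1: N_1 − N_0 = 35 − 5 = 30.

30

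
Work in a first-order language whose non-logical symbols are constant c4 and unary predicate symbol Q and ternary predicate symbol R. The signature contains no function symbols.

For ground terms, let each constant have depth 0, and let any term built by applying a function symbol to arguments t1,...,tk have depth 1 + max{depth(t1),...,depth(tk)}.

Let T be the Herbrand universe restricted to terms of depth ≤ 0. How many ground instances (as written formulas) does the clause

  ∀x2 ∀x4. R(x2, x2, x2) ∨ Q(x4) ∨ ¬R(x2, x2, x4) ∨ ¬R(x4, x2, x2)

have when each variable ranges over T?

Ground terms of depth ≤ 0:
  With no function symbols every ground term is a constant, so there is exactly 1 ground term at every depth bound.
  N_0 = 1
  Explicitly: c4.
So there is exactly 1 ground term available for substitution.
The body mentions every one of the 2 quantified variables; since ground terms form a free algebra, no two substitutions collapse to the same formula.
Number of ground instances = 1^2 = 1.

1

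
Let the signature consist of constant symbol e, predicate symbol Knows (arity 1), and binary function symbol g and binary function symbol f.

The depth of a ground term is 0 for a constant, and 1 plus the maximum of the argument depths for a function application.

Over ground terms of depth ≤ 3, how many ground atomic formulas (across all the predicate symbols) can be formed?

First count ground terms of depth ≤ 3.
Write N_k for the number of ground terms of depth ≤ k. A term of depth ≤ k is either a constant or a function symbol applied to arguments of depth ≤ k−1, so N_k = 1 + N_{k-1}^2 + N_{k-1}^2.
N_0 = 1
N_1 = 1 + 1^2 + 1^2 = 3
N_2 = 1 + 3^2 + 3^2 = 19
N_3 = 1 + 19^2 + 19^2 = 723
So |H| = 723.
Each predicate of arity r yields |H|^r ground atoms (one per choice of an r-tuple from H):
  Knows: 723
Total ground atoms: 723.

723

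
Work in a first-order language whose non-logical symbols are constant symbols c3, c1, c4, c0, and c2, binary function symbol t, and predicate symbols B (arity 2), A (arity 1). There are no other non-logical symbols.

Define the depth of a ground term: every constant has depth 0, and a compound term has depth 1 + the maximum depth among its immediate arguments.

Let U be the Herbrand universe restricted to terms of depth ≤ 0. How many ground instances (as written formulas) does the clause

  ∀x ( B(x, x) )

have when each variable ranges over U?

Ground terms of depth ≤ 0:
  Let N_k = |{terms of depth ≤ k}|. Then N_0 = 5 and N_k = 5 + N_{k-1}^2 for k ≥ 1 (one summand per function symbol, arity giving the exponent).
  N_0 = 5
  Explicitly: c3, c1, c4, c0, c2.
So there are 5 ground terms available for substitution.
The variable x ranges independently over the available ground terms, and distinct assignments produce distinct instances.
Number of ground instances = 5.

5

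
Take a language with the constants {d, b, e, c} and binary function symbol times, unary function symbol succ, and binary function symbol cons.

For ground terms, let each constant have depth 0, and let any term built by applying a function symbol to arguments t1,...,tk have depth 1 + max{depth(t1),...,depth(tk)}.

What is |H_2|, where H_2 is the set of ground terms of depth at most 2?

3244

Write N_k for the number of ground terms of depth ≤ k. A term of depth ≤ k is either a constant or a function symbol applied to arguments of depth ≤ k−1, so N_k = 4 + N_{k-1}^2 + N_{k-1} + N_{k-1}^2.
N_0 = 4
N_1 = 4 + 4^2 + 4 + 4^2 = 40
N_2 = 4 + 40^2 + 40 + 40^2 = 3244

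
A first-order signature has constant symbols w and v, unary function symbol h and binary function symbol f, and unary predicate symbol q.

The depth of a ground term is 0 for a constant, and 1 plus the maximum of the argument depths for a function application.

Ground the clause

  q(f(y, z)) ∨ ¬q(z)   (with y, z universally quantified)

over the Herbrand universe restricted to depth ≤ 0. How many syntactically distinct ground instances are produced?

Ground terms of depth ≤ 0:
  Count level by level. With function symbols h/1, f/2, the terms of depth ≤ k are the 2 constants together with each function applied to depth-≤(k−1) tuples, so N_k = 2 + N_{k-1} + N_{k-1}^2.
  N_0 = 2
So there are 2 ground terms available for substitution.
Each of y, z ranges independently over the available ground terms, and distinct assignments produce distinct instances.
Number of ground instances = 2^2 = 4.

4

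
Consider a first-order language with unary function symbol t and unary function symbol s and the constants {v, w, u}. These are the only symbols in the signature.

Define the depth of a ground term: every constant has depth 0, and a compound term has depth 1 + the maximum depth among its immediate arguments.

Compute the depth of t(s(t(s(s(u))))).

5

depth(s(u)) = 1 + depth(u) = 1 + 0 = 1
depth(s(s(u))) = 1 + depth(s(u)) = 1 + 1 = 2
depth(t(s(s(u)))) = 1 + depth(s(s(u))) = 1 + 2 = 3
depth(s(t(s(s(u))))) = 1 + depth(t(s(s(u)))) = 1 + 3 = 4
depth(t(s(t(s(s(u)))))) = 1 + depth(s(t(s(s(u))))) = 1 + 4 = 5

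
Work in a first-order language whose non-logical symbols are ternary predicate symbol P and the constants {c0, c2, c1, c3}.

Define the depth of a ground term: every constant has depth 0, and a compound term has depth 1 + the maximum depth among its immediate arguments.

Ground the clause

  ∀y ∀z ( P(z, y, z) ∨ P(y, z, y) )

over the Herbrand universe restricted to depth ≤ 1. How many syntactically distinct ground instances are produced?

Ground terms of depth ≤ 1:
  With no function symbols every ground term is a constant, so there are exactly 4 ground terms at every depth bound.
  N_0 = 4
  N_1 = 4
  Explicitly: c0, c2, c1, c3.
So there are 4 ground terms available for substitution.
The clause has 2 distinct variables (y, z), each appearing in the body. In the free term algebra distinct substitutions yield syntactically distinct ground instances.
Number of ground instances = 4^2 = 16.

16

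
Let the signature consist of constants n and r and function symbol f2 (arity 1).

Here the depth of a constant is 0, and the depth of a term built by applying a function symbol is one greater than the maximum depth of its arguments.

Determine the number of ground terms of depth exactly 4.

If N_k denotes the number of depth-≤k ground terms, the 2 constants give N_0 = 2, and each function symbol of arity r contributes N_{k-1}^r new terms at level k: N_k = 2 + N_{k-1}.
N_0 = 2
N_1 = 2 + 2 = 4
N_2 = 2 + 4 = 6
N_3 = 2 + 6 = 8
N_4 = 2 + 8 = 10
Terms of depth exactly 4: N_4 − N_3 = 10 − 8 = 2.

2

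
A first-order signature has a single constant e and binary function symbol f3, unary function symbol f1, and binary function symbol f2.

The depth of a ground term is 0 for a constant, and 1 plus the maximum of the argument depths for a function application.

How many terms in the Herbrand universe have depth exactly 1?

3

If N_k denotes the number of depth-≤k ground terms, the 1 constant gives N_0 = 1, and each function symbol of arity r contributes N_{k-1}^r new terms at level k: N_k = 1 + N_{k-1}^2 + N_{k-1} + N_{k-1}^2.
N_0 = 1
N_1 = 1 + 1^2 + 1 + 1^2 = 4
Terms of depth exactly 1: N_1 − N_0 = 4 − 1 = 3.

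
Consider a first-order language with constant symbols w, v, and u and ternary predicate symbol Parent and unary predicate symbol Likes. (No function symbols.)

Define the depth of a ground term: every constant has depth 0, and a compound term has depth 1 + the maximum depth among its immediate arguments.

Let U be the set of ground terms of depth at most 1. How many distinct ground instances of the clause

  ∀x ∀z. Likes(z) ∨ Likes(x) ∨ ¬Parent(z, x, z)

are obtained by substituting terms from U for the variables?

9

Ground terms of depth ≤ 1:
  With no function symbols every ground term is a constant, so there are exactly 3 ground terms at every depth bound.
  N_0 = 3
  N_1 = 3
  Explicitly: w, v, u.
So there are 3 ground terms available for substitution.
The body mentions every one of the 2 quantified variables; since ground terms form a free algebra, no two substitutions collapse to the same formula.
Number of ground instances = 3^2 = 9.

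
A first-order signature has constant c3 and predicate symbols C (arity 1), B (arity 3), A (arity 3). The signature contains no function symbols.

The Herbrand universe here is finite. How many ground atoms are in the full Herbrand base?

3

With no function symbols, the Herbrand universe is just the 1 constant.
Ground atoms per predicate: C: 1, B: 1^3 = 1, A: 1^3 = 1.
Herbrand base size = 1 + 1 + 1 = 3.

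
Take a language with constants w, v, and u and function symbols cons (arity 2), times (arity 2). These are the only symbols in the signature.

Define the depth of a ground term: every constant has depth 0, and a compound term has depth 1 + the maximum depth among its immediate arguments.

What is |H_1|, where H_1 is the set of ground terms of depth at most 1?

Let N_k = |{terms of depth ≤ k}|. Then N_0 = 3 and N_k = 3 + N_{k-1}^2 + N_{k-1}^2 for k ≥ 1 (one summand per function symbol, arity giving the exponent).
N_0 = 3
N_1 = 3 + 3^2 + 3^2 = 21

21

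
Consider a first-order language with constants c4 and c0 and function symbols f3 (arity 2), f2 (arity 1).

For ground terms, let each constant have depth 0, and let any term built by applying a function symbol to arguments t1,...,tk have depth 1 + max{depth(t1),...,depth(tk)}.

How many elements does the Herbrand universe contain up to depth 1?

8

Write N_k for the number of ground terms of depth ≤ k. A term of depth ≤ k is either a constant or a function symbol applied to arguments of depth ≤ k−1, so N_k = 2 + N_{k-1}^2 + N_{k-1}.
N_0 = 2
N_1 = 2 + 2^2 + 2 = 8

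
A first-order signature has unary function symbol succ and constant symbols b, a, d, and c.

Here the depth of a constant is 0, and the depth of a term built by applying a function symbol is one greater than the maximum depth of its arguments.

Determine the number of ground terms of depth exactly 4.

4

Write N_k for the number of ground terms of depth ≤ k. A term of depth ≤ k is either a constant or a function symbol applied to arguments of depth ≤ k−1, so N_k = 4 + N_{k-1}.
N_0 = 4
N_1 = 4 + 4 = 8
N_2 = 4 + 8 = 12
N_3 = 4 + 12 = 16
N_4 = 4 + 16 = 20
Terms of depth exactly 4: N_4 − N_3 = 20 − 16 = 4.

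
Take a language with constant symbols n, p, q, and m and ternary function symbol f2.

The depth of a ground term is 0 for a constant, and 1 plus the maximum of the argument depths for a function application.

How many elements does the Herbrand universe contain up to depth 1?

If N_k denotes the number of depth-≤k ground terms, the 4 constants give N_0 = 4, and each function symbol of arity r contributes N_{k-1}^r new terms at level k: N_k = 4 + N_{k-1}^3.
N_0 = 4
N_1 = 4 + 4^3 = 68

68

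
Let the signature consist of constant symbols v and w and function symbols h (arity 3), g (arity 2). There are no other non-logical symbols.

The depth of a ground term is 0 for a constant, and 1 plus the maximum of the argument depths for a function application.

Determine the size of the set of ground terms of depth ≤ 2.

2942

Let N_k count ground terms of depth at most k. Each non-constant term of depth ≤ k is some function symbol applied to depth-≤(k−1) arguments, giving N_k = 2 + N_{k-1}^3 + N_{k-1}^2.
N_0 = 2
N_1 = 2 + 2^3 + 2^2 = 14
N_2 = 2 + 14^3 + 14^2 = 2942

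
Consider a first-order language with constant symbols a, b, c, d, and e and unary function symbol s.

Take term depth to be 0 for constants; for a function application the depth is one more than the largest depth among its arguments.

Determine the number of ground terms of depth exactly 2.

Let N_k count ground terms of depth at most k. Each non-constant term of depth ≤ k is some function symbol applied to depth-≤(k−1) arguments, giving N_k = 5 + N_{k-1}.
N_0 = 5
N_1 = 5 + 5 = 10
N_2 = 5 + 10 = 15
Terms of depth exactly 2: N_2 − N_1 = 15 − 10 = 5.

5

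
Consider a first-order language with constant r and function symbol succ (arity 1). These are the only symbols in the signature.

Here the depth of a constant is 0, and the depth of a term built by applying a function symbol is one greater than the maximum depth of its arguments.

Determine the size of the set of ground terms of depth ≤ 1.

2

Let N_k = |{terms of depth ≤ k}|. Then N_0 = 1 and N_k = 1 + N_{k-1} for k ≥ 1 (one summand per function symbol, arity giving the exponent).
N_0 = 1
N_1 = 1 + 1 = 2
Explicitly: r, succ(r).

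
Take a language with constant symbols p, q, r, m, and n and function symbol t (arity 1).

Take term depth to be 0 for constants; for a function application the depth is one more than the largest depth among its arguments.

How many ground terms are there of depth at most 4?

25

Write N_k for the number of ground terms of depth ≤ k. A term of depth ≤ k is either a constant or a function symbol applied to arguments of depth ≤ k−1, so N_k = 5 + N_{k-1}.
N_0 = 5
N_1 = 5 + 5 = 10
N_2 = 5 + 10 = 15
N_3 = 5 + 15 = 20
N_4 = 5 + 20 = 25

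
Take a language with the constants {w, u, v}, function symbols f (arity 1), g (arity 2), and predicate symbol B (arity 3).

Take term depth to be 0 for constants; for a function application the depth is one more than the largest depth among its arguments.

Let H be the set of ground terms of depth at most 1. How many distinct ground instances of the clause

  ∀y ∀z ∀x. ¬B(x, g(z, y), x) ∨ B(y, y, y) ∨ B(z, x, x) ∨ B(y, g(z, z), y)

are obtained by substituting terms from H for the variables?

3375

Ground terms of depth ≤ 1:
  Let N_k count ground terms of depth at most k. Each non-constant term of depth ≤ k is some function symbol applied to depth-≤(k−1) arguments, giving N_k = 3 + N_{k-1} + N_{k-1}^2.
  N_0 = 3
  N_1 = 3 + 3 + 3^2 = 15
So there are 15 ground terms available for substitution.
Each of y, z, x ranges independently over the available ground terms, and distinct assignments produce distinct instances.
Number of ground instances = 15^3 = 3375.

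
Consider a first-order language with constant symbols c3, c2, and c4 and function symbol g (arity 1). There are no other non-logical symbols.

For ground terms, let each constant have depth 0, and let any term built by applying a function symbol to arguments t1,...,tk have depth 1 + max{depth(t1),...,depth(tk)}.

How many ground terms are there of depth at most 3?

12

Let N_k count ground terms of depth at most k. Each non-constant term of depth ≤ k is some function symbol applied to depth-≤(k−1) arguments, giving N_k = 3 + N_{k-1}.
N_0 = 3
N_1 = 3 + 3 = 6
N_2 = 3 + 6 = 9
N_3 = 3 + 9 = 12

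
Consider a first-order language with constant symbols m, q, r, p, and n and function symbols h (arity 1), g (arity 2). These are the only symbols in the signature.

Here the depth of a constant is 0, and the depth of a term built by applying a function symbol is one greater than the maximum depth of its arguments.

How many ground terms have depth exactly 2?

Let N_k count ground terms of depth at most k. Each non-constant term of depth ≤ k is some function symbol applied to depth-≤(k−1) arguments, giving N_k = 5 + N_{k-1} + N_{k-1}^2.
N_0 = 5
N_1 = 5 + 5 + 5^2 = 35
N_2 = 5 + 35 + 35^2 = 1265
Terms of depth exactly 2: N_2 − N_1 = 1265 − 35 = 1230.

1230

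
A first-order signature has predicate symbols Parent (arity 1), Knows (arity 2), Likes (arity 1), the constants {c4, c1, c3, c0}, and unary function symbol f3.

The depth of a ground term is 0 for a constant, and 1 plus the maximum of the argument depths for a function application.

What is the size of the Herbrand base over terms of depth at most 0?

First count ground terms of depth ≤ 0.
Write N_k for the number of ground terms of depth ≤ k. A term of depth ≤ k is either a constant or a function symbol applied to arguments of depth ≤ k−1, so N_k = 4 + N_{k-1}.
N_0 = 4
Explicitly: c4, c1, c3, c0.
So |H| = 4.
A ground atom is a predicate applied to a tuple of terms from H, so the count is the sum over predicates of |H|^arity:
  Parent: 4;  Knows: 4^2 = 16;  Likes: 4
Total ground atoms: 4 + 16 + 4 = 24.

24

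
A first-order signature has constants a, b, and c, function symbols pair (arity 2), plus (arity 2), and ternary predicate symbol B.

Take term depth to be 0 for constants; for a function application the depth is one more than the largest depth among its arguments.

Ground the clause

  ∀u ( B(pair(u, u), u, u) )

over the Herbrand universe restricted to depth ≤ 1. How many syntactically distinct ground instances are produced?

Ground terms of depth ≤ 1:
  Write N_k for the number of ground terms of depth ≤ k. A term of depth ≤ k is either a constant or a function symbol applied to arguments of depth ≤ k−1, so N_k = 3 + N_{k-1}^2 + N_{k-1}^2.
  N_0 = 3
  N_1 = 3 + 3^2 + 3^2 = 21
So there are 21 ground terms available for substitution.
The variable u ranges independently over the available ground terms, and distinct assignments produce distinct instances.
Number of ground instances = 21.

21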